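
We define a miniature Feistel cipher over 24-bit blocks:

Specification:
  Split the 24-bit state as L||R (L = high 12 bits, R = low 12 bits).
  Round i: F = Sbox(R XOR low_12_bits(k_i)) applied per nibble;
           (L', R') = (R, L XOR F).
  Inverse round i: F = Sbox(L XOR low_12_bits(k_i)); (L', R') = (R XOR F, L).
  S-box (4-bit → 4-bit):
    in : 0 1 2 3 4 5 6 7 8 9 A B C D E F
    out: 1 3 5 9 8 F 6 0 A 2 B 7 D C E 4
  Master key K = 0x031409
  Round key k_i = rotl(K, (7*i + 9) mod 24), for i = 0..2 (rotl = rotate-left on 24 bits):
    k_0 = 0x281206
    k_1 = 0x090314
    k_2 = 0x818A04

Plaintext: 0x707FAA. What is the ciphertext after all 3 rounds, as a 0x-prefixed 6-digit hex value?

0x514F8B

s_0 = plaintext = 0x707FAA
s_1 = Round(s_0, k_0) = 0xFAABBA
s_2 = Round(s_1, k_1) = 0xBBA514
s_3 = Round(s_2, k_2) = 0x514F8B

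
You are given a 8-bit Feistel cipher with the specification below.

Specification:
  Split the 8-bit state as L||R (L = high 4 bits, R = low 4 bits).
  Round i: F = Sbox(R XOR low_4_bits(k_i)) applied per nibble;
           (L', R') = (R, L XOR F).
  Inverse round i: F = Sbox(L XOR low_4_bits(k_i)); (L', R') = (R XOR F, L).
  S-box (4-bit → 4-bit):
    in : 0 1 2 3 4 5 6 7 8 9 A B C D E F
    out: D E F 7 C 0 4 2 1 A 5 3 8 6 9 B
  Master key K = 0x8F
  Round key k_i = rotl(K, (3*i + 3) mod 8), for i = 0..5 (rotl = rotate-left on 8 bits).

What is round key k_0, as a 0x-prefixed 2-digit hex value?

K = 0x8F
k_0 = rotl(K, (3*0+3) mod 8) = rotl(K, 3) = 0x7C

0x7C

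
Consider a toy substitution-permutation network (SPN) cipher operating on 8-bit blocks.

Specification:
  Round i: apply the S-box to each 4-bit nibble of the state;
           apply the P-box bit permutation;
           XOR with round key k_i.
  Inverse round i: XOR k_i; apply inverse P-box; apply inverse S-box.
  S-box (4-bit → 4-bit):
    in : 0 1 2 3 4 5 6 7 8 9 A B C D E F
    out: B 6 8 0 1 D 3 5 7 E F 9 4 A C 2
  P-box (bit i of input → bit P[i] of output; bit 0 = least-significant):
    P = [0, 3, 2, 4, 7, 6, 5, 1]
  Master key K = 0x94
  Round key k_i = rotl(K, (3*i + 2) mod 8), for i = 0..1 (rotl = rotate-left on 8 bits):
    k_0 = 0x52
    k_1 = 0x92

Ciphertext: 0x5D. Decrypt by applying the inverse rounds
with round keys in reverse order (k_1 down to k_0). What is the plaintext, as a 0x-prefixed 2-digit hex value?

s_0 = ciphertext = 0x5D
s_1 = InvRound(s_0, k_1) = 0x08
s_2 = InvRound(s_1, k_0) = 0xDD

0xDD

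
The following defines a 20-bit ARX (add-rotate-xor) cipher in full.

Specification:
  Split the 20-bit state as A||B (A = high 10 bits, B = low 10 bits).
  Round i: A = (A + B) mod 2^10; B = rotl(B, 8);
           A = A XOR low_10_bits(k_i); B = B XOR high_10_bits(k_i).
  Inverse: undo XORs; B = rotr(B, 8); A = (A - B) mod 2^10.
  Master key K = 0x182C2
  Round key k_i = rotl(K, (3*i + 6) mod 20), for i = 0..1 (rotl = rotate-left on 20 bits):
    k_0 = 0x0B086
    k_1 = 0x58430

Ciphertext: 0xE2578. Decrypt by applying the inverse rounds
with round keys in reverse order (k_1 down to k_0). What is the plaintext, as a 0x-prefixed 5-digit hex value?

s_0 = ciphertext = 0xE2578
s_1 = InvRound(s_0, k_1) = 0xD5464
s_2 = InvRound(s_1, k_0) = 0xACD20

0xACD20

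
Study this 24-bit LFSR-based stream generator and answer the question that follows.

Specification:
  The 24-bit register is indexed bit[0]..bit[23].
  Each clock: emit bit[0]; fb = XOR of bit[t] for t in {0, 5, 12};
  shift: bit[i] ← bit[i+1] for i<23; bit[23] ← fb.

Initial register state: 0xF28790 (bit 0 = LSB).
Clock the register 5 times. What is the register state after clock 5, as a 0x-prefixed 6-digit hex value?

0x27943C

reg_0 = 0xF28790
clock 1: out=0, reg = 0x7943C8
clock 2: out=0, reg = 0x3CA1E4
clock 3: out=0, reg = 0x9E50F2
clock 4: out=0, reg = 0x4F2879
clock 5: out=1, reg = 0x27943C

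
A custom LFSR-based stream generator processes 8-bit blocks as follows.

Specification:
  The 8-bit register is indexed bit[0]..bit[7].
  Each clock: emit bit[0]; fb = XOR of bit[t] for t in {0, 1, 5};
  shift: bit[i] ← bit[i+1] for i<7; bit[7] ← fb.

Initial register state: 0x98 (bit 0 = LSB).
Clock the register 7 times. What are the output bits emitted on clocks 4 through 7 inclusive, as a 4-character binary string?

1100

reg_0 = 0x98
clock 1: out=0, reg = 0x4C
clock 2: out=0, reg = 0x26
clock 3: out=0, reg = 0x13
clock 4: out=1, reg = 0x09
clock 5: out=1, reg = 0x84
clock 6: out=0, reg = 0x42
clock 7: out=0, reg = 0xA1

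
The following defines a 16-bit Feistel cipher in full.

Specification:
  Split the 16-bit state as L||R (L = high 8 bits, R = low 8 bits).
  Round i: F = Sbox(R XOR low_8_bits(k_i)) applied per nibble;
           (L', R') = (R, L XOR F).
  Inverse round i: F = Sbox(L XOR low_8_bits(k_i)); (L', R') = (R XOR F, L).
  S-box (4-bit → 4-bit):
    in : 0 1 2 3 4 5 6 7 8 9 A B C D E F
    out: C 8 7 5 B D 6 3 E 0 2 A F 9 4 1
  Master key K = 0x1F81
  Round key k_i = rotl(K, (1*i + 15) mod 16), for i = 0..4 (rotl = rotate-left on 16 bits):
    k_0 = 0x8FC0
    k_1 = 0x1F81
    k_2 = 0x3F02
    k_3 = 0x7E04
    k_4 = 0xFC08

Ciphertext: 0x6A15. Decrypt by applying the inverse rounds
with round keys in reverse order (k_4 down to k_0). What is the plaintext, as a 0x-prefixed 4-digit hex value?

0xE72F

s_0 = ciphertext = 0x6A15
s_1 = InvRound(s_0, k_4) = 0x726A
s_2 = InvRound(s_1, k_3) = 0x5C72
s_3 = InvRound(s_2, k_2) = 0xA65C
s_4 = InvRound(s_3, k_1) = 0x2FA6
s_5 = InvRound(s_4, k_0) = 0xE72F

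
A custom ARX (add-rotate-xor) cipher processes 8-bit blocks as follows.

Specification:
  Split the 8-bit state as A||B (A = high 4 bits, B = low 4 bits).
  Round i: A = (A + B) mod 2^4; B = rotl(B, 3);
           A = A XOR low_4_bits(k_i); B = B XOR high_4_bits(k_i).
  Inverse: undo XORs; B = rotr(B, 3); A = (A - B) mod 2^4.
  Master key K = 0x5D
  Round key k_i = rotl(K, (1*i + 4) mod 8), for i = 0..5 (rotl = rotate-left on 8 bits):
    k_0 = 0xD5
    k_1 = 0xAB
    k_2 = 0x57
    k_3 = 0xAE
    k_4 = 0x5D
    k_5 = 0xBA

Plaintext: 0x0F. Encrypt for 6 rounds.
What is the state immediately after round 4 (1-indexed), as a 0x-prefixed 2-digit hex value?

s_0 = plaintext = 0x0F
s_1 = Round(s_0, k_0) = 0xA2
s_2 = Round(s_1, k_1) = 0x7B
s_3 = Round(s_2, k_2) = 0x58
s_4 = Round(s_3, k_3) = 0x3E
s_5 = Round(s_4, k_4) = 0xC2
s_6 = Round(s_5, k_5) = 0x4A

0x3E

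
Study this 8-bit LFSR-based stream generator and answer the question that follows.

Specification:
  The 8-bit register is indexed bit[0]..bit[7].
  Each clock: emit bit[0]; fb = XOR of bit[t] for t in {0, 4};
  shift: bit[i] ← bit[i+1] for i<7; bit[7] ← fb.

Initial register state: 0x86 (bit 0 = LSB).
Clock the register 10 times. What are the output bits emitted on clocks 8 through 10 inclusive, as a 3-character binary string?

reg_0 = 0x86
clock 1: out=0, reg = 0x43
clock 2: out=1, reg = 0xA1
clock 3: out=1, reg = 0xD0
clock 4: out=0, reg = 0xE8
clock 5: out=0, reg = 0x74
clock 6: out=0, reg = 0xBA
clock 7: out=0, reg = 0xDD
clock 8: out=1, reg = 0x6E
clock 9: out=0, reg = 0x37
clock 10: out=1, reg = 0x1B

101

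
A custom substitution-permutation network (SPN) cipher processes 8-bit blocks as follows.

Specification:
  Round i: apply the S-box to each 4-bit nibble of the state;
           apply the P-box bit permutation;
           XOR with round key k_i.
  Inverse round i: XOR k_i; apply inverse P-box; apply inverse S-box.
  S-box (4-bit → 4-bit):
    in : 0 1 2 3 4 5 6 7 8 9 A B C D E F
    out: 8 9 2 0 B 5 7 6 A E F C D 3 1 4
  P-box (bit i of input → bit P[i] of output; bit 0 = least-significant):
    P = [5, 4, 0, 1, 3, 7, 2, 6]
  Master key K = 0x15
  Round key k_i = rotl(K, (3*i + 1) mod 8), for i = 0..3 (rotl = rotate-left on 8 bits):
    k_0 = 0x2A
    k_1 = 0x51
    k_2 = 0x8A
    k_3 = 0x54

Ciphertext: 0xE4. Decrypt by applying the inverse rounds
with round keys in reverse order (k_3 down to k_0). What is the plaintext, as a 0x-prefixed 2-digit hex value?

s_0 = ciphertext = 0xE4
s_1 = InvRound(s_0, k_3) = 0x2D
s_2 = InvRound(s_1, k_2) = 0x7C
s_3 = InvRound(s_2, k_1) = 0x55
s_4 = InvRound(s_3, k_0) = 0xCA

0xCA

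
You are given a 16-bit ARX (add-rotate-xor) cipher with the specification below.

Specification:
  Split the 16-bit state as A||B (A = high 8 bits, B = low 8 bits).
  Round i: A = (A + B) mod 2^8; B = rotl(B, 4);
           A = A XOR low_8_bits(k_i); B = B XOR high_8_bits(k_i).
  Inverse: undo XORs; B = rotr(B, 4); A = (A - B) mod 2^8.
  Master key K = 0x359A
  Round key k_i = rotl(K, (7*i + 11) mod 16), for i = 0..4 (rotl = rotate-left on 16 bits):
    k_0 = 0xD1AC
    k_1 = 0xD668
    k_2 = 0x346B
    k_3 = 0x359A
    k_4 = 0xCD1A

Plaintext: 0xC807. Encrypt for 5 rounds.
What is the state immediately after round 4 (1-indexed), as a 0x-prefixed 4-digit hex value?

0xD1BA

s_0 = plaintext = 0xC807
s_1 = Round(s_0, k_0) = 0x63A1
s_2 = Round(s_1, k_1) = 0x6CCC
s_3 = Round(s_2, k_2) = 0x53F8
s_4 = Round(s_3, k_3) = 0xD1BA
s_5 = Round(s_4, k_4) = 0x9166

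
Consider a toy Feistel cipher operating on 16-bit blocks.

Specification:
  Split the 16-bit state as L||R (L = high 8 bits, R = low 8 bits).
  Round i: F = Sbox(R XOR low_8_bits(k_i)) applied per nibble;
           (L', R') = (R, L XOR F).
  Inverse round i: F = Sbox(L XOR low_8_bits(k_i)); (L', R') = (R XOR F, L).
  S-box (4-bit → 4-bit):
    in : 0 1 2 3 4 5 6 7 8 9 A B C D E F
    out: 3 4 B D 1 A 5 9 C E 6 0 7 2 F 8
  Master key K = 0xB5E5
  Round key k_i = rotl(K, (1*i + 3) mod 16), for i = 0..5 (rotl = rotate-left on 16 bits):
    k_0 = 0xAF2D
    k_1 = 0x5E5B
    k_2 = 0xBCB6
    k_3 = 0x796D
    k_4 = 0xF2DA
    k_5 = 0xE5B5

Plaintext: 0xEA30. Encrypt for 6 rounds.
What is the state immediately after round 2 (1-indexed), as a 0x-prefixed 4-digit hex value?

0xA8BD

s_0 = plaintext = 0xEA30
s_1 = Round(s_0, k_0) = 0x30A8
s_2 = Round(s_1, k_1) = 0xA8BD
s_3 = Round(s_2, k_2) = 0xBD98
s_4 = Round(s_3, k_3) = 0x9837
s_5 = Round(s_4, k_4) = 0x376A
s_6 = Round(s_5, k_5) = 0x6A1F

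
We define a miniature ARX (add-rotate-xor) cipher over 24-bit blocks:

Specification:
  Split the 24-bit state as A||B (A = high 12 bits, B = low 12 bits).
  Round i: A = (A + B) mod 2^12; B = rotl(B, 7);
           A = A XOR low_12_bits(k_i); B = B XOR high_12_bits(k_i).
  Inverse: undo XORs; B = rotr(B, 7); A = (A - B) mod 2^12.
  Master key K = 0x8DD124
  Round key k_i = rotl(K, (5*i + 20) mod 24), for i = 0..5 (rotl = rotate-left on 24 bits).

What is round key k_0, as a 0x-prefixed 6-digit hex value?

0x48DD12

K = 0x8DD124
k_0 = rotl(K, (5*0+20) mod 24) = rotl(K, 20) = 0x48DD12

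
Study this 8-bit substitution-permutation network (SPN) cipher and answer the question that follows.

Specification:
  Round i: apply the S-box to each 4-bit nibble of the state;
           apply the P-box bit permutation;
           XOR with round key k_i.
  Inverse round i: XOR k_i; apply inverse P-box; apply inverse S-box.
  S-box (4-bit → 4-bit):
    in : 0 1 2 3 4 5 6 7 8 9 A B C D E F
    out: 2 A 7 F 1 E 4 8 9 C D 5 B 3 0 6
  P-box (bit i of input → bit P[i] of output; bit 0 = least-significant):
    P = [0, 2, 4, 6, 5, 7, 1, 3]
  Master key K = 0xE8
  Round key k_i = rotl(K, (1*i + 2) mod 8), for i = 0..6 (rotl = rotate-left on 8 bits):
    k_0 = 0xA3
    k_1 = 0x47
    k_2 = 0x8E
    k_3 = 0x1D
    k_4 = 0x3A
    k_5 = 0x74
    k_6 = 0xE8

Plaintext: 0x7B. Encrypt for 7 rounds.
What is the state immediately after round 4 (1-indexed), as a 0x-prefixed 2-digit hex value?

0xEB

s_0 = plaintext = 0x7B
s_1 = Round(s_0, k_0) = 0xBA
s_2 = Round(s_1, k_1) = 0x34
s_3 = Round(s_2, k_2) = 0x25
s_4 = Round(s_3, k_3) = 0xEB
s_5 = Round(s_4, k_4) = 0x2B
s_6 = Round(s_5, k_5) = 0xC7
s_7 = Round(s_6, k_6) = 0x00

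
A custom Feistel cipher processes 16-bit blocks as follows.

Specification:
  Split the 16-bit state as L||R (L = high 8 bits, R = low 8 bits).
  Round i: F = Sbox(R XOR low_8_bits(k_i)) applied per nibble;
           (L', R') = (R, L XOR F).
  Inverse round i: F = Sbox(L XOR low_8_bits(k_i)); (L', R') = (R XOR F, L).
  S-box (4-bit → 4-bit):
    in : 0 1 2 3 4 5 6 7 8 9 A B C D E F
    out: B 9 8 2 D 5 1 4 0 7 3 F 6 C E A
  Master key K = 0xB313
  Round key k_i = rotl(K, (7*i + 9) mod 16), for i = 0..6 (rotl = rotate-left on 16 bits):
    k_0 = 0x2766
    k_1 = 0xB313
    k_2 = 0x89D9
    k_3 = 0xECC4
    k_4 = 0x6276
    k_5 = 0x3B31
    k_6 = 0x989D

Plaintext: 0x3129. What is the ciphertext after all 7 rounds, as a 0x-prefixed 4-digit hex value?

s_0 = plaintext = 0x3129
s_1 = Round(s_0, k_0) = 0x29EB
s_2 = Round(s_1, k_1) = 0xEB89
s_3 = Round(s_2, k_2) = 0x89B0
s_4 = Round(s_3, k_3) = 0xB0C4
s_5 = Round(s_4, k_4) = 0xC448
s_6 = Round(s_5, k_5) = 0x4883
s_7 = Round(s_6, k_6) = 0x83D6

0x83D6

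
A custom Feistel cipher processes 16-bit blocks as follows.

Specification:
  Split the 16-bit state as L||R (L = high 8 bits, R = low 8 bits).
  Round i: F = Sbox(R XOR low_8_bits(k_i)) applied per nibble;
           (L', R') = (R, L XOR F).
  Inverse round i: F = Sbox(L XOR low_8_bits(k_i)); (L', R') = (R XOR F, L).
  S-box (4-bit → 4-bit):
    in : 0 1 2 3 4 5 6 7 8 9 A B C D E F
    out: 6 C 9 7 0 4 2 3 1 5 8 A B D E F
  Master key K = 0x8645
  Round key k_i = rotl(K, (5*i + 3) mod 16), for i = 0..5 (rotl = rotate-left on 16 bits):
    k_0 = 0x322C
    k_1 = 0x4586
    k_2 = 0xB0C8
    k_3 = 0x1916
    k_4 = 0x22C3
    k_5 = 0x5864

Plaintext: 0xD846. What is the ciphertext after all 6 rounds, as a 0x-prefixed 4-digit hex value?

s_0 = plaintext = 0xD846
s_1 = Round(s_0, k_0) = 0x46F0
s_2 = Round(s_1, k_1) = 0xF074
s_3 = Round(s_2, k_2) = 0x745B
s_4 = Round(s_3, k_3) = 0x5B79
s_5 = Round(s_4, k_4) = 0x79F3
s_6 = Round(s_5, k_5) = 0xF32A

0xF32A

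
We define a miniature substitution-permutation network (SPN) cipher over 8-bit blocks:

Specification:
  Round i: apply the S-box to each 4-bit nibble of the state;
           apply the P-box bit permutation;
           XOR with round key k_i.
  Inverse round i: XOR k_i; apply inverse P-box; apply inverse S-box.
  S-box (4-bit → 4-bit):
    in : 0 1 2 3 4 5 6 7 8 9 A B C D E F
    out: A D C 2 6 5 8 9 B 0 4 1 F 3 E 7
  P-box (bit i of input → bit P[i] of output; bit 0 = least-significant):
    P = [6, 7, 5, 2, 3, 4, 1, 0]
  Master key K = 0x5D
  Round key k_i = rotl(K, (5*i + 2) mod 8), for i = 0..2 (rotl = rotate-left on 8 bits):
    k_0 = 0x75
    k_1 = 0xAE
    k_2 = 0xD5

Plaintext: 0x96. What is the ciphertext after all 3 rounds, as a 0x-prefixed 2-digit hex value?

s_0 = plaintext = 0x96
s_1 = Round(s_0, k_0) = 0x71
s_2 = Round(s_1, k_1) = 0xC3
s_3 = Round(s_2, k_2) = 0x4E

0x4E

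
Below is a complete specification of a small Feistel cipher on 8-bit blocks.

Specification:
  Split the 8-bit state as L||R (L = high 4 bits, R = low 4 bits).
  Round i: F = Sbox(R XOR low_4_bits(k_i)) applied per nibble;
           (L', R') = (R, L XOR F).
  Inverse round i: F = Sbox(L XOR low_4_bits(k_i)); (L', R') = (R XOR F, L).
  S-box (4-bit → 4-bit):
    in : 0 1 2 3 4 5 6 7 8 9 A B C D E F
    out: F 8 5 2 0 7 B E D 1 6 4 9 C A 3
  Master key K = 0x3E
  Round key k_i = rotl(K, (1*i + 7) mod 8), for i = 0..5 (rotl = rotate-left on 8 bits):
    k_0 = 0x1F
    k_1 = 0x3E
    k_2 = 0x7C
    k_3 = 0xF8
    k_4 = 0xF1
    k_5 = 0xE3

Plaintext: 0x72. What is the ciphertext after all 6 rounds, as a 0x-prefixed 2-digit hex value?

0x28

s_0 = plaintext = 0x72
s_1 = Round(s_0, k_0) = 0x2B
s_2 = Round(s_1, k_1) = 0xB5
s_3 = Round(s_2, k_2) = 0x5A
s_4 = Round(s_3, k_3) = 0xA0
s_5 = Round(s_4, k_4) = 0x02
s_6 = Round(s_5, k_5) = 0x28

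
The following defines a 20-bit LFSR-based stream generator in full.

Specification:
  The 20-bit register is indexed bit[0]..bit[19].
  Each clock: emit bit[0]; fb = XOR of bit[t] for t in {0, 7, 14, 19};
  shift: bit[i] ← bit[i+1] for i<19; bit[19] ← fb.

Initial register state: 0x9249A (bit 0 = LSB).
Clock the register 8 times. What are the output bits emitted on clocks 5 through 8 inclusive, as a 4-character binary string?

1001

reg_0 = 0x9249A
clock 1: out=0, reg = 0x4924D
clock 2: out=1, reg = 0xA4926
clock 3: out=0, reg = 0x52493
clock 4: out=1, reg = 0x29249
clock 5: out=1, reg = 0x94924
clock 6: out=0, reg = 0x4A492
clock 7: out=0, reg = 0xA5249
clock 8: out=1, reg = 0xD2924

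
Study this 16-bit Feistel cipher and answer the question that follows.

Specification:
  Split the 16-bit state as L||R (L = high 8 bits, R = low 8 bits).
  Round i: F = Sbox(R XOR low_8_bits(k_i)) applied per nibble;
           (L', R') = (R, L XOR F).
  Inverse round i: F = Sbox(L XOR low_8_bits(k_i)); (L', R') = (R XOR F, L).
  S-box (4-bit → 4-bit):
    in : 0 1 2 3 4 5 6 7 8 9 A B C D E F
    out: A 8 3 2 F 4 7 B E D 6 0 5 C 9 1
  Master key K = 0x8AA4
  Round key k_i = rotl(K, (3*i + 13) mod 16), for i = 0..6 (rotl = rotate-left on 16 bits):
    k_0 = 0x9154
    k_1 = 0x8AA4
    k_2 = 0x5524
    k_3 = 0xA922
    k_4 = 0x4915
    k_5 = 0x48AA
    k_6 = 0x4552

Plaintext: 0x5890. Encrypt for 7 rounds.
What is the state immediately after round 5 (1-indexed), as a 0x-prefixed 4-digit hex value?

0x617F

s_0 = plaintext = 0x5890
s_1 = Round(s_0, k_0) = 0x9007
s_2 = Round(s_1, k_1) = 0x07F2
s_3 = Round(s_2, k_2) = 0xF2C0
s_4 = Round(s_3, k_3) = 0xC061
s_5 = Round(s_4, k_4) = 0x617F
s_6 = Round(s_5, k_5) = 0x7FA5
s_7 = Round(s_6, k_6) = 0xA564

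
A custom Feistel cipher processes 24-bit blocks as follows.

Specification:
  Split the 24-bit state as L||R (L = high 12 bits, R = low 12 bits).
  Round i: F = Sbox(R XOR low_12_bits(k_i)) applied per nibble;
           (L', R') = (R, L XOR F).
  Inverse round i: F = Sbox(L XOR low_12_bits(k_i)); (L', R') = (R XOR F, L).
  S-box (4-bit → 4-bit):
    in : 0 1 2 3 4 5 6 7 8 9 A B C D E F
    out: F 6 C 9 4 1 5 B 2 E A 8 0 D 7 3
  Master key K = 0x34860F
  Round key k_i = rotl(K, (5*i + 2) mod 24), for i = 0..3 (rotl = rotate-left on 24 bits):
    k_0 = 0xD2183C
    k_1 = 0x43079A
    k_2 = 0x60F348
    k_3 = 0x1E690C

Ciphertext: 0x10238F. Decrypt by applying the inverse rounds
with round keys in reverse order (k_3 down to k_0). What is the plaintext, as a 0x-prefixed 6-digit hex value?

s_0 = ciphertext = 0x10238F
s_1 = InvRound(s_0, k_3) = 0x178102
s_2 = InvRound(s_1, k_2) = 0xD9D178
s_3 = InvRound(s_2, k_1) = 0xB83D9D
s_4 = InvRound(s_3, k_0) = 0x41EB83

0x41EB83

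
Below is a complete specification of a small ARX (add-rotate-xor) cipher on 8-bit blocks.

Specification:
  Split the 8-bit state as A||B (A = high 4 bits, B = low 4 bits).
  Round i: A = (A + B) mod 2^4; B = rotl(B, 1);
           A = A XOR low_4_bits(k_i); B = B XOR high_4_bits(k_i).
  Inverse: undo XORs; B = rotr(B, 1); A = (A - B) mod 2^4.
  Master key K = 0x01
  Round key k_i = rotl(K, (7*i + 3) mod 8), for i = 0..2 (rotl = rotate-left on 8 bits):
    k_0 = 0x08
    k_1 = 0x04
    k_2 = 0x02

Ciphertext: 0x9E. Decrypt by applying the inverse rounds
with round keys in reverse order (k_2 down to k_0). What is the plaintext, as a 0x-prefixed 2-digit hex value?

0x0D

s_0 = ciphertext = 0x9E
s_1 = InvRound(s_0, k_2) = 0x47
s_2 = InvRound(s_1, k_1) = 0x5B
s_3 = InvRound(s_2, k_0) = 0x0D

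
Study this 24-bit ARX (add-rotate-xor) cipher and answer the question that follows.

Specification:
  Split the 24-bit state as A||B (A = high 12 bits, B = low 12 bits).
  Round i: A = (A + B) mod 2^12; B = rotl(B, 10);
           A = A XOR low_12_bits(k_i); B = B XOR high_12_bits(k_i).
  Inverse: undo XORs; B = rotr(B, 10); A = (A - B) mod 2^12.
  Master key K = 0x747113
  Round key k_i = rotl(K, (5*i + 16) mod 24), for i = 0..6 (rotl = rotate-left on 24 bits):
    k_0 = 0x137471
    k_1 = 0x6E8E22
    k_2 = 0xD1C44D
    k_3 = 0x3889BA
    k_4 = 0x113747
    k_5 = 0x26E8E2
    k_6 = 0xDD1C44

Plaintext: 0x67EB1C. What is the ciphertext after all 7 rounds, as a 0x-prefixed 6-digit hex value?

s_0 = plaintext = 0x67EB1C
s_1 = Round(s_0, k_0) = 0x5EB3F0
s_2 = Round(s_1, k_1) = 0x7F9614
s_3 = Round(s_2, k_2) = 0xA40C99
s_4 = Round(s_3, k_3) = 0xF634AE
s_5 = Round(s_4, k_4) = 0x356838
s_6 = Round(s_5, k_5) = 0x36C060
s_7 = Round(s_6, k_6) = 0xF88DC9

0xF88DC9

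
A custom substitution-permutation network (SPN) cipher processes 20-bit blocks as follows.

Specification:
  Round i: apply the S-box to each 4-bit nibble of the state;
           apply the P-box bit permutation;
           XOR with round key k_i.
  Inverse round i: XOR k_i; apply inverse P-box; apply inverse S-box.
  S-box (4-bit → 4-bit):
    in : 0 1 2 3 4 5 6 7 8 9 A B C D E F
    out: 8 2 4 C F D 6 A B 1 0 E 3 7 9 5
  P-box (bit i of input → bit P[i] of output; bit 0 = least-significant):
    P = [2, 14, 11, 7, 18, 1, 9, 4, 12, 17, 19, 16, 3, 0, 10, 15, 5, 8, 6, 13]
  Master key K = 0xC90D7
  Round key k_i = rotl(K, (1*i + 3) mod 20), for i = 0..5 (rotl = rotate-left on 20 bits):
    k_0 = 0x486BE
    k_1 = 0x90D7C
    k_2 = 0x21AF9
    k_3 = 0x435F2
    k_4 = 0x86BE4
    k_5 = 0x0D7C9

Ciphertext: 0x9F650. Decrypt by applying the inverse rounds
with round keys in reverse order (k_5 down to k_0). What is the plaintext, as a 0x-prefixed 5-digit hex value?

s_0 = ciphertext = 0x9F650
s_1 = InvRound(s_0, k_5) = 0x7C300
s_2 = InvRound(s_1, k_4) = 0x50B95
s_3 = InvRound(s_2, k_3) = 0x56E6F
s_4 = InvRound(s_3, k_2) = 0x02888
s_5 = InvRound(s_4, k_1) = 0x4230E
s_6 = InvRound(s_5, k_0) = 0x83A00

0x83A00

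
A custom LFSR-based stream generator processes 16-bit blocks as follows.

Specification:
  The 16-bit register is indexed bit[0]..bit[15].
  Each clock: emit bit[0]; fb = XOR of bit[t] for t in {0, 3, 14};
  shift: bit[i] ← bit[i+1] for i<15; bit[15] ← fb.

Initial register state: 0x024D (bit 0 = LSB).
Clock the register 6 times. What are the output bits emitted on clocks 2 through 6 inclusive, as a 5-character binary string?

01100

reg_0 = 0x024D
clock 1: out=1, reg = 0x0126
clock 2: out=0, reg = 0x0093
clock 3: out=1, reg = 0x8049
clock 4: out=1, reg = 0x4024
clock 5: out=0, reg = 0xA012
clock 6: out=0, reg = 0x5009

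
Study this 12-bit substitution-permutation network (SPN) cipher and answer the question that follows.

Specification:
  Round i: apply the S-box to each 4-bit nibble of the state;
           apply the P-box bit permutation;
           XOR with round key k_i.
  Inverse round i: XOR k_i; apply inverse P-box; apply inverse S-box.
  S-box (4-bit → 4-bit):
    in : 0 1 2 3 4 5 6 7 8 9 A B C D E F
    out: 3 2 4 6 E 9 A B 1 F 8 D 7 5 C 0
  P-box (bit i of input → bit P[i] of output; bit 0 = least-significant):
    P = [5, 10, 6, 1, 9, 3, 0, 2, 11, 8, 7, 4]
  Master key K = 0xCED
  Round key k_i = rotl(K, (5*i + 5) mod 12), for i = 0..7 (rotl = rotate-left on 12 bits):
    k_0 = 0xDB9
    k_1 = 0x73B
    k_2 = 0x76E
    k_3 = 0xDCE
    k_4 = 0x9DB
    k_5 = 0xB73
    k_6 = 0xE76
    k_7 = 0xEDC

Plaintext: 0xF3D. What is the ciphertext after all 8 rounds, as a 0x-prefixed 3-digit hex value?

0x44C

s_0 = plaintext = 0xF3D
s_1 = Round(s_0, k_0) = 0xDD0
s_2 = Round(s_1, k_1) = 0x99A
s_3 = Round(s_2, k_2) = 0xCF1
s_4 = Round(s_3, k_3) = 0x04E
s_5 = Round(s_4, k_4) = 0x094
s_6 = Round(s_5, k_5) = 0x43C
s_7 = Round(s_6, k_6) = 0xB8F
s_8 = Round(s_7, k_7) = 0x44C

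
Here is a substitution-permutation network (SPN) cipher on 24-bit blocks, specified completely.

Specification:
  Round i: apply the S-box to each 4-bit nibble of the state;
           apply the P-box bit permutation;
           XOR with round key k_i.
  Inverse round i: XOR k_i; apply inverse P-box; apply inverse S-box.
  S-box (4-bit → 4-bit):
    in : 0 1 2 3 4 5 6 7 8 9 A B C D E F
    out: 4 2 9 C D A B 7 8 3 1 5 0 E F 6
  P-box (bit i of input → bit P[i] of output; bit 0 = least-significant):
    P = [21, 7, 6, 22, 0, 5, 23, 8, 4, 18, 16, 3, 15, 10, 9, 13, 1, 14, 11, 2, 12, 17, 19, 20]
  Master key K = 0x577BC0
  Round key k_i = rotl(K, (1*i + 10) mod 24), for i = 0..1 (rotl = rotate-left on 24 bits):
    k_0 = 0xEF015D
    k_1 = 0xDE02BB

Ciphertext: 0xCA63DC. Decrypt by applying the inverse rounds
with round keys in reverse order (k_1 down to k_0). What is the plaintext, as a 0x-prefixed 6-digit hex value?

s_0 = ciphertext = 0xCA63DC
s_1 = InvRound(s_0, k_1) = 0x868160
s_2 = InvRound(s_1, k_0) = 0x08A492

0x08A492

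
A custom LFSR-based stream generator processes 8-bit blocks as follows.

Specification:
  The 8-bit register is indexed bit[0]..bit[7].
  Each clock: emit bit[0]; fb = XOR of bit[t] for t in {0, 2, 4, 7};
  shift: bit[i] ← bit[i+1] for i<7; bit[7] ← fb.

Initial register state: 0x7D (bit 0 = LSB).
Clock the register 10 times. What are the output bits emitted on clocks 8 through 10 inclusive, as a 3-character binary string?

011

reg_0 = 0x7D
clock 1: out=1, reg = 0xBE
clock 2: out=0, reg = 0xDF
clock 3: out=1, reg = 0x6F
clock 4: out=1, reg = 0x37
clock 5: out=1, reg = 0x9B
clock 6: out=1, reg = 0xCD
clock 7: out=1, reg = 0xE6
clock 8: out=0, reg = 0x73
clock 9: out=1, reg = 0x39
clock 10: out=1, reg = 0x1C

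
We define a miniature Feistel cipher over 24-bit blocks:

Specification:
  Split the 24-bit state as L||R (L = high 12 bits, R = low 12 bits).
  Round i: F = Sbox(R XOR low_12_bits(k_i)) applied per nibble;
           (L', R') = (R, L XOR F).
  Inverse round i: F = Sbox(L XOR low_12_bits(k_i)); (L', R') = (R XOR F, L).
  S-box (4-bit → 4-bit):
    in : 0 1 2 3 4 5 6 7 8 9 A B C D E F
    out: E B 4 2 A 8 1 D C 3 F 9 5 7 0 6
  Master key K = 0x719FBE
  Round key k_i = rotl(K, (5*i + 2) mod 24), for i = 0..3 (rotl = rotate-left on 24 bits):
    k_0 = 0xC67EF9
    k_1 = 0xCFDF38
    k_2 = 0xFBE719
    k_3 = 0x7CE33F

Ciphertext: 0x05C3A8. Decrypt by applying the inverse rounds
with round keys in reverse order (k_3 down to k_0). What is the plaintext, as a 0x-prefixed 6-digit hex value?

0x77A18B

s_0 = ciphertext = 0x05C3A8
s_1 = InvRound(s_0, k_3) = 0x1BA05C
s_2 = InvRound(s_1, k_2) = 0x1AE1BA
s_3 = InvRound(s_2, k_1) = 0x18B1AE
s_4 = InvRound(s_3, k_0) = 0x77A18B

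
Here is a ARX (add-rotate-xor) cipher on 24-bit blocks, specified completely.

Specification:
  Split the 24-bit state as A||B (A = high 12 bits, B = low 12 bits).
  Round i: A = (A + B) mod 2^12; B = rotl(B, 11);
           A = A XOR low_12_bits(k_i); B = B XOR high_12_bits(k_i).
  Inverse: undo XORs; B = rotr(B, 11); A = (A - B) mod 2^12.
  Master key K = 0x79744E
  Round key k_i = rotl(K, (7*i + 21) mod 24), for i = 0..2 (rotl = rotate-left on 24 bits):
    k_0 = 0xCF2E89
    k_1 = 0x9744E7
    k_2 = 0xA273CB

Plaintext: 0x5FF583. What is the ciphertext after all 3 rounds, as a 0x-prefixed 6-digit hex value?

s_0 = plaintext = 0x5FF583
s_1 = Round(s_0, k_0) = 0x50B633
s_2 = Round(s_1, k_1) = 0xFD926D
s_3 = Round(s_2, k_2) = 0x18D311

0x18D311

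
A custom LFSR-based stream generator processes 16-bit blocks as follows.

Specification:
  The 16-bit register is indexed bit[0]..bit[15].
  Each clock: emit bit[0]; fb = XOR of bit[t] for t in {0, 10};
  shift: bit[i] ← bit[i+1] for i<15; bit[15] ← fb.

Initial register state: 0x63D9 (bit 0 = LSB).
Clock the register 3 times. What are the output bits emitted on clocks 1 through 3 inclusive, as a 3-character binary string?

reg_0 = 0x63D9
clock 1: out=1, reg = 0xB1EC
clock 2: out=0, reg = 0x58F6
clock 3: out=0, reg = 0x2C7B

100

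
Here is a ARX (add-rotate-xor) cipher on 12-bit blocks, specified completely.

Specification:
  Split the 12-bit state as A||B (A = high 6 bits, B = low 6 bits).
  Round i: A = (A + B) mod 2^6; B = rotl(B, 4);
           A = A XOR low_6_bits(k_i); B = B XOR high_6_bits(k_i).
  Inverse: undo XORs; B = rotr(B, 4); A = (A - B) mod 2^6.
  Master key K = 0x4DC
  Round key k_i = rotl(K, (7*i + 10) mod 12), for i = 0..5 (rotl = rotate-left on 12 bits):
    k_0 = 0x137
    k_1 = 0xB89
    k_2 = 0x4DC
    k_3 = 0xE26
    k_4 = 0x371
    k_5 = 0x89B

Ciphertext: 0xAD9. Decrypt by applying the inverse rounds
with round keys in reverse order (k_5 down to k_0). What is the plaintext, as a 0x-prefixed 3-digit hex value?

s_0 = ciphertext = 0xAD9
s_1 = InvRound(s_0, k_5) = 0x06F
s_2 = InvRound(s_1, k_4) = 0x98A
s_3 = InvRound(s_2, k_3) = 0xD4B
s_4 = InvRound(s_3, k_2) = 0x221
s_5 = InvRound(s_4, k_1) = 0x17C
s_6 = InvRound(s_5, k_0) = 0x3E3

0x3E3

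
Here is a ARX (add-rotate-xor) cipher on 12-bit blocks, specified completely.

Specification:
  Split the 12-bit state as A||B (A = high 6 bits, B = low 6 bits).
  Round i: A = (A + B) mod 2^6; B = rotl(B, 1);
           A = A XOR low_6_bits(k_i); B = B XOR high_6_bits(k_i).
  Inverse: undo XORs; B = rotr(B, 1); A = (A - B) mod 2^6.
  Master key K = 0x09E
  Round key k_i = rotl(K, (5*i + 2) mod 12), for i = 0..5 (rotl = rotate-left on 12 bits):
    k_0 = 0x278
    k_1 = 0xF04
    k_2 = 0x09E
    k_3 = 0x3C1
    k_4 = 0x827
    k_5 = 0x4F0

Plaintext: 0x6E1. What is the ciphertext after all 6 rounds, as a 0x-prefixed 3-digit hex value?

s_0 = plaintext = 0x6E1
s_1 = Round(s_0, k_0) = 0x10A
s_2 = Round(s_1, k_1) = 0x2A8
s_3 = Round(s_2, k_2) = 0xB13
s_4 = Round(s_3, k_3) = 0xFA9
s_5 = Round(s_4, k_4) = 0x033
s_6 = Round(s_5, k_5) = 0x0F4

0x0F4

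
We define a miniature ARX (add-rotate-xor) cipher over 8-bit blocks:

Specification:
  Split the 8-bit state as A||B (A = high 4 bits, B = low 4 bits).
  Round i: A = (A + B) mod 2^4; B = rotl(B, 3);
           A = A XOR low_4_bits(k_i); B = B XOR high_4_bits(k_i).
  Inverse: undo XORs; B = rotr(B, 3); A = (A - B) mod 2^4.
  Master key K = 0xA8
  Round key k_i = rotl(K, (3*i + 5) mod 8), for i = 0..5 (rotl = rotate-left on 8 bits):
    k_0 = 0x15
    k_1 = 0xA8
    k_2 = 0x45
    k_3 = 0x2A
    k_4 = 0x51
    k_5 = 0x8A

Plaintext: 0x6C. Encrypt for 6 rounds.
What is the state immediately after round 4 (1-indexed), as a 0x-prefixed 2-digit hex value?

0x44

s_0 = plaintext = 0x6C
s_1 = Round(s_0, k_0) = 0x77
s_2 = Round(s_1, k_1) = 0x61
s_3 = Round(s_2, k_2) = 0x2C
s_4 = Round(s_3, k_3) = 0x44
s_5 = Round(s_4, k_4) = 0x97
s_6 = Round(s_5, k_5) = 0xA3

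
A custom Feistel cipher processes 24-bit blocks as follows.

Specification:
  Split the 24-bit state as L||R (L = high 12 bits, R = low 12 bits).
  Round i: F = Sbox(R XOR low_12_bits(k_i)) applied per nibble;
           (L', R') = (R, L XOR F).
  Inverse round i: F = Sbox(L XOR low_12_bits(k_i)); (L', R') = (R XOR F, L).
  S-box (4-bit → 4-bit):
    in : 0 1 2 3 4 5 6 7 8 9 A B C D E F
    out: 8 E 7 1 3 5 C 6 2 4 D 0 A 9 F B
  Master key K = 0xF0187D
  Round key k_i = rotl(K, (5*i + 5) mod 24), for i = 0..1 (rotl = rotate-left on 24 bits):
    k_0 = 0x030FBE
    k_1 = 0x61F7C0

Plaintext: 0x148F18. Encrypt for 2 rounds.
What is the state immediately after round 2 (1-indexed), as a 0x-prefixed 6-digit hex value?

s_0 = plaintext = 0x148F18
s_1 = Round(s_0, k_0) = 0xF18994
s_2 = Round(s_1, k_1) = 0x99404B

0x99404B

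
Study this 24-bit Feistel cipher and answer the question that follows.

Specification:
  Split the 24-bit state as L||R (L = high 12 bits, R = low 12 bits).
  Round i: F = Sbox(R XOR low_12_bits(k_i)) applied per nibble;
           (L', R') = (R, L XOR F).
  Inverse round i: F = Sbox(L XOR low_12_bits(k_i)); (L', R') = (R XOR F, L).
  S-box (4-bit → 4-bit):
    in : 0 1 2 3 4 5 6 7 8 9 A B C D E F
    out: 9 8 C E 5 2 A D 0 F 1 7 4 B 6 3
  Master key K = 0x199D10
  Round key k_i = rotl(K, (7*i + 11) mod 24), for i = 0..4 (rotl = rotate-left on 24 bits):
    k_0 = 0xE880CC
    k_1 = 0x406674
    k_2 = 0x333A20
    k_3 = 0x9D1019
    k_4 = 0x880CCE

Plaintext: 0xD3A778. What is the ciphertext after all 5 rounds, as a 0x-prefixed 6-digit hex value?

s_0 = plaintext = 0xD3A778
s_1 = Round(s_0, k_0) = 0x77804F
s_2 = Round(s_1, k_1) = 0x04FD9F
s_3 = Round(s_2, k_2) = 0xD9FD3C
s_4 = Round(s_3, k_3) = 0xD3C65D
s_5 = Round(s_4, k_4) = 0x65DCC2

0x65DCC2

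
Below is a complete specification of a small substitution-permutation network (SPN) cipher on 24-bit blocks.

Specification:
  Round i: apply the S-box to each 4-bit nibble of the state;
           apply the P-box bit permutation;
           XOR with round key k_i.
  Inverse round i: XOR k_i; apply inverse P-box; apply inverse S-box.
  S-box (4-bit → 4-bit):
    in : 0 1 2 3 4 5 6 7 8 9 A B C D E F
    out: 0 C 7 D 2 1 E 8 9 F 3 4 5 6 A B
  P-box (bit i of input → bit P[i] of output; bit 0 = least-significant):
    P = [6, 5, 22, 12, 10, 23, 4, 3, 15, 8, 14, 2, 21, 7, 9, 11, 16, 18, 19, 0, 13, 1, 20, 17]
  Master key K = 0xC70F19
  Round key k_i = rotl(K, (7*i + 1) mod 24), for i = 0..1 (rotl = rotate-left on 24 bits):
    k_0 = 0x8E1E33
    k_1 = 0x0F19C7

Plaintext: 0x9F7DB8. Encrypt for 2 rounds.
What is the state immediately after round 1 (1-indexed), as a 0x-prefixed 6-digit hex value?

s_0 = plaintext = 0x9F7DB8
s_1 = Round(s_0, k_0) = 0x996760
s_2 = Round(s_1, k_1) = 0x903358

0x996760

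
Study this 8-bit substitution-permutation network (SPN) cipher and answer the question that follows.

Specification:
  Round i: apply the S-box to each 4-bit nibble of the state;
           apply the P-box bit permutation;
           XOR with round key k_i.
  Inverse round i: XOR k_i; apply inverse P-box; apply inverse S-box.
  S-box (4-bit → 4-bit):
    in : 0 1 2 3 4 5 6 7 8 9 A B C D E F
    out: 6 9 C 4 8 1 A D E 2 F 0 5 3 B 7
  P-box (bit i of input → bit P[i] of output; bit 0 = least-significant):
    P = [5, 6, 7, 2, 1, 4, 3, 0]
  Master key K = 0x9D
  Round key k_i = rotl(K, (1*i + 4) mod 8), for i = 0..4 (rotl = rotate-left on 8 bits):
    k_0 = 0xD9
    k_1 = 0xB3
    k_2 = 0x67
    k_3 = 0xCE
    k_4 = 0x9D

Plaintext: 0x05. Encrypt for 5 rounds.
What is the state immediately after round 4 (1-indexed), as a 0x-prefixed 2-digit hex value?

s_0 = plaintext = 0x05
s_1 = Round(s_0, k_0) = 0xE1
s_2 = Round(s_1, k_1) = 0x84
s_3 = Round(s_2, k_2) = 0x7A
s_4 = Round(s_3, k_3) = 0x21
s_5 = Round(s_4, k_4) = 0xB0

0x21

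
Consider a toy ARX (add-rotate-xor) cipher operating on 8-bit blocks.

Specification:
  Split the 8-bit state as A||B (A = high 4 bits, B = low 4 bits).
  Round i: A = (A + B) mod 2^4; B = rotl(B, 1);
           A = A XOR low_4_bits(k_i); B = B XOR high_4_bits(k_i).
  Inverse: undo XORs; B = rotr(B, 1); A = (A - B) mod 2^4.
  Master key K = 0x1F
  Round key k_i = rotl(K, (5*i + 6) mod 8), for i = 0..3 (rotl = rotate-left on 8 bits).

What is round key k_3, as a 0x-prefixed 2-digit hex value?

0xE3

K = 0x1F
k_0 = rotl(K, (5*0+6) mod 8) = rotl(K, 6) = 0xC7
k_1 = rotl(K, (5*1+6) mod 8) = rotl(K, 3) = 0xF8
k_2 = rotl(K, (5*2+6) mod 8) = rotl(K, 0) = 0x1F
k_3 = rotl(K, (5*3+6) mod 8) = rotl(K, 5) = 0xE3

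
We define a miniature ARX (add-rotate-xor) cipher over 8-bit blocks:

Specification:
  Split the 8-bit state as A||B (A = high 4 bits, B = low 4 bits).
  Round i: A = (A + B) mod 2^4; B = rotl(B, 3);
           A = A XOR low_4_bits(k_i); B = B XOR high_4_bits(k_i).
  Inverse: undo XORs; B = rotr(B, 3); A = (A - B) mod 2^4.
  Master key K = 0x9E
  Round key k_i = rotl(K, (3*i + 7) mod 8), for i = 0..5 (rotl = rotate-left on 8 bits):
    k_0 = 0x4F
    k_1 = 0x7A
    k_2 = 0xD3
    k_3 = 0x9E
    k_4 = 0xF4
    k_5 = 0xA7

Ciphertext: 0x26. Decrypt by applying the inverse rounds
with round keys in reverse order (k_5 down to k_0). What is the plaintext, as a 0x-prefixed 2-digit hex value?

s_0 = ciphertext = 0x26
s_1 = InvRound(s_0, k_5) = 0xC9
s_2 = InvRound(s_1, k_4) = 0xCC
s_3 = InvRound(s_2, k_3) = 0x8A
s_4 = InvRound(s_3, k_2) = 0xDE
s_5 = InvRound(s_4, k_1) = 0x43
s_6 = InvRound(s_5, k_0) = 0xDE

0xDE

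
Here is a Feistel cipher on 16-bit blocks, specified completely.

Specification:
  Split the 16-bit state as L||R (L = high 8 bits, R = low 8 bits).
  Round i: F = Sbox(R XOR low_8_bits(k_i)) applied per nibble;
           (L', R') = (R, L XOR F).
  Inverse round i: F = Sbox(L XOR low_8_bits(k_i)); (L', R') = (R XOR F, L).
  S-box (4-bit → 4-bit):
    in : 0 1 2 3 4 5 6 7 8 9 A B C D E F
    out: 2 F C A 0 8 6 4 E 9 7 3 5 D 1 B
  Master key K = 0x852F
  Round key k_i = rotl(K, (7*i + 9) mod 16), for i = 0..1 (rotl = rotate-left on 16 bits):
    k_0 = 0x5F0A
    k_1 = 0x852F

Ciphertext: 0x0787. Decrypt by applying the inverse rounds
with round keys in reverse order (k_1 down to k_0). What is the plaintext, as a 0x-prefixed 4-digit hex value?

s_0 = ciphertext = 0x0787
s_1 = InvRound(s_0, k_1) = 0x4907
s_2 = InvRound(s_1, k_0) = 0x0D49

0x0D49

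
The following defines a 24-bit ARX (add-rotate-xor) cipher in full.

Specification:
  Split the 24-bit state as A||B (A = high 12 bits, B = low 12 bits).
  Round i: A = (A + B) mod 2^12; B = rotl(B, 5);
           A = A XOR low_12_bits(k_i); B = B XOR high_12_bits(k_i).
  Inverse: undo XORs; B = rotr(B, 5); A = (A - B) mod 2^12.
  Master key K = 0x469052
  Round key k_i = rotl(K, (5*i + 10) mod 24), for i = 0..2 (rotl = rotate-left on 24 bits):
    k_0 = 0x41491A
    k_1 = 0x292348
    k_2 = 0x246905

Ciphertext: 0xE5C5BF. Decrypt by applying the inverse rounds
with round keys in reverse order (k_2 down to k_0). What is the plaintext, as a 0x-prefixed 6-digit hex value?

0x964297

s_0 = ciphertext = 0xE5C5BF
s_1 = InvRound(s_0, k_2) = 0xA9ACBF
s_2 = InvRound(s_1, k_1) = 0x2E16F1
s_3 = InvRound(s_2, k_0) = 0x964297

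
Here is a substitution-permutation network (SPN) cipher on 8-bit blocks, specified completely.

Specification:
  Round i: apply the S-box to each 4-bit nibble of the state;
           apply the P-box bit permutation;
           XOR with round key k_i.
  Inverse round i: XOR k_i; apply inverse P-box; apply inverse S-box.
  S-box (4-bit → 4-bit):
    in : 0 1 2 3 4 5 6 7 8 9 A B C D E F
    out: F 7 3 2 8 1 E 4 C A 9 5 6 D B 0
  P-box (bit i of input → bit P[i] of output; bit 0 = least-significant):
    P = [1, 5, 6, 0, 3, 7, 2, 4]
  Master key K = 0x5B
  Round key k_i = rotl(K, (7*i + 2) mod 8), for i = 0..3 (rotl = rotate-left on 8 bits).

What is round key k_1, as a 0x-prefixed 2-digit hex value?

K = 0x5B
k_0 = rotl(K, (7*0+2) mod 8) = rotl(K, 2) = 0x6D
k_1 = rotl(K, (7*1+2) mod 8) = rotl(K, 1) = 0xB6

0xB6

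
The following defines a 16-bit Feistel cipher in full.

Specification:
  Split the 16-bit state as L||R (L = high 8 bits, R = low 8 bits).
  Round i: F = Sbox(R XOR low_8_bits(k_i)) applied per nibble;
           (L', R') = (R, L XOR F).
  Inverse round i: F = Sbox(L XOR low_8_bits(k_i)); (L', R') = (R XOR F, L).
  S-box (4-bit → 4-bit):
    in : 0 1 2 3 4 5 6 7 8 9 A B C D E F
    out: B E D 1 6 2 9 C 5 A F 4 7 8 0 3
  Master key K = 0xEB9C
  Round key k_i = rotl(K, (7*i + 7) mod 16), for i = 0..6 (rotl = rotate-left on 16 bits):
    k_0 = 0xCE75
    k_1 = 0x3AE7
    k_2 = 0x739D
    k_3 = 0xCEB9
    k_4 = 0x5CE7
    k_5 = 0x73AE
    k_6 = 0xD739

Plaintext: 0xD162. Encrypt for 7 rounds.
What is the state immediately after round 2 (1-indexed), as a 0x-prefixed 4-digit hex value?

s_0 = plaintext = 0xD162
s_1 = Round(s_0, k_0) = 0x623D
s_2 = Round(s_1, k_1) = 0x3DED
s_3 = Round(s_2, k_2) = 0xEDF6
s_4 = Round(s_3, k_3) = 0xF68E
s_5 = Round(s_4, k_4) = 0x8E6C
s_6 = Round(s_5, k_5) = 0x6CF3
s_7 = Round(s_6, k_6) = 0xF313

0x3DED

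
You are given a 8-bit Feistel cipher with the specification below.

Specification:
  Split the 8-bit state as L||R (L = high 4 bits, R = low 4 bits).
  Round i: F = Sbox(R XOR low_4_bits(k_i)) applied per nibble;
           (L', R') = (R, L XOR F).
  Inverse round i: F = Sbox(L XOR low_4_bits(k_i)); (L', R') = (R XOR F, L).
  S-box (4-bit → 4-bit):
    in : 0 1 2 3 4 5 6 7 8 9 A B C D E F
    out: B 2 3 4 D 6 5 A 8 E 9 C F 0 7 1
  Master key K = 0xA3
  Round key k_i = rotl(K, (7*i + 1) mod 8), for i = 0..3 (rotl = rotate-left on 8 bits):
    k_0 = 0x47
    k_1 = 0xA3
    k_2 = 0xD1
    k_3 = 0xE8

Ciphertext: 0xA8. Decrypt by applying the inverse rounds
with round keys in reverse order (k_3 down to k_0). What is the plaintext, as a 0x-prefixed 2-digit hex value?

s_0 = ciphertext = 0xA8
s_1 = InvRound(s_0, k_3) = 0xBA
s_2 = InvRound(s_1, k_2) = 0x3B
s_3 = InvRound(s_2, k_1) = 0x03
s_4 = InvRound(s_3, k_0) = 0x90

0x90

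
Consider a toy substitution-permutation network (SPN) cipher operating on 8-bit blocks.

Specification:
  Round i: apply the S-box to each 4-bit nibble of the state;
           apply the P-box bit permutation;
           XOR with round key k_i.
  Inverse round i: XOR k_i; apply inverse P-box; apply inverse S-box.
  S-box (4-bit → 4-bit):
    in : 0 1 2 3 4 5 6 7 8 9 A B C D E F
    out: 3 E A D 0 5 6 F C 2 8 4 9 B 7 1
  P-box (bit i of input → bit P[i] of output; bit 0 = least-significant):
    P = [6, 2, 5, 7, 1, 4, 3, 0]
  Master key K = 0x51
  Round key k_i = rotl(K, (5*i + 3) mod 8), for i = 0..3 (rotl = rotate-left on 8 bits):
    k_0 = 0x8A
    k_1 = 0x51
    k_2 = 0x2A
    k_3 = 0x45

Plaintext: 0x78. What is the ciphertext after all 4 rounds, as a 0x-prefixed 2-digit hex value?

s_0 = plaintext = 0x78
s_1 = Round(s_0, k_0) = 0x31
s_2 = Round(s_1, k_1) = 0xFE
s_3 = Round(s_2, k_2) = 0x4C
s_4 = Round(s_3, k_3) = 0x85

0x85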